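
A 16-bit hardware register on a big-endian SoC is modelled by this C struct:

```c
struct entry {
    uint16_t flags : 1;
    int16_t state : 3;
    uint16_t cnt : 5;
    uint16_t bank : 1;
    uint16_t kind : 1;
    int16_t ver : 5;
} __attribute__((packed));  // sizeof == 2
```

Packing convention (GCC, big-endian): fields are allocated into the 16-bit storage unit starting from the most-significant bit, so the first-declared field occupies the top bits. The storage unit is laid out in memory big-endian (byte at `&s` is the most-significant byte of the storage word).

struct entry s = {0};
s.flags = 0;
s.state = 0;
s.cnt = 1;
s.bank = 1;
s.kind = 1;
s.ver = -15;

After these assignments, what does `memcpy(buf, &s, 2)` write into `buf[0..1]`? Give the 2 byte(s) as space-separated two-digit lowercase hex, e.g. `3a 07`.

00 f1

flags:1 = 0 → 0x0 << 15 → word 0x0000
state:3 = 0 → 0x0 << 12 → word 0x0000
cnt:5 = 1 → 0x1 << 7 → word 0x0080
bank:1 = 1 → 0x1 << 6 → word 0x00c0
kind:1 = 1 → 0x1 << 5 → word 0x00e0
ver:5 = -15 → 0x11 << 0 → word 0x00f1
word = 0x00f1 → big-endian bytes:
  [0]=0x00  [1]=0xf1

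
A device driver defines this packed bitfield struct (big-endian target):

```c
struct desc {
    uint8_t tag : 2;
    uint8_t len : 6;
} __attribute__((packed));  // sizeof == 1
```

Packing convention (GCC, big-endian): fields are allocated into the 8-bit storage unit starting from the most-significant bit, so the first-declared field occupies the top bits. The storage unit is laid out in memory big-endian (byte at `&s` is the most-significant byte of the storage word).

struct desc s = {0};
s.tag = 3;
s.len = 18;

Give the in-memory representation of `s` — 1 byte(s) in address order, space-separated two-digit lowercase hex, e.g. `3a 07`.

tag (2b) val=3 bits=0x3 at bit 6: 0xc0
len (6b) val=18 bits=0x12 at bit 0: 0xd2
word = 0xd2 → big-endian bytes:
  [0]=0xd2

d2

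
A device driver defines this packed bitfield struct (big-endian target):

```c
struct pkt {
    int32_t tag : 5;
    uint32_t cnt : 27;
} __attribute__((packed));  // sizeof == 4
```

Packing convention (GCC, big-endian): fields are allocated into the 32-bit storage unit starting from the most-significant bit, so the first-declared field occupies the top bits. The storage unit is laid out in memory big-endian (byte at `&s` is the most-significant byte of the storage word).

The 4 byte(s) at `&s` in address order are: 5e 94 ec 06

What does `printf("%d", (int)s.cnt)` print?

[0]=0x5e [1]=0x94 [2]=0xec [3]=0x06 (big-endian) → word 0x5e94ec06
tag [27+:5] = (word>>27) & 0x1f = 11
cnt [0+:27] = (word>>0) & 0x7ffffff = 110423046  ←

110423046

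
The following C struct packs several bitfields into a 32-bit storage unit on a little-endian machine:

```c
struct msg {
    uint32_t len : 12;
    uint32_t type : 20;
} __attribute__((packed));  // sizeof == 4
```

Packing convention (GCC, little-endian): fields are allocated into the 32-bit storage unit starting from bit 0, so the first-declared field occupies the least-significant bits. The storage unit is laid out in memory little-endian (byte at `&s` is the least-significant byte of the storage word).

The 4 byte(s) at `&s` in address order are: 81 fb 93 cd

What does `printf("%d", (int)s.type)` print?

842047

[0]=0x81 [1]=0xfb [2]=0x93 [3]=0xcd (little-endian) → word 0xcd93fb81
len [0+:12] = (word>>0) & 0xfff = 2945
type [12+:20] = (word>>12) & 0xfffff = 842047  ←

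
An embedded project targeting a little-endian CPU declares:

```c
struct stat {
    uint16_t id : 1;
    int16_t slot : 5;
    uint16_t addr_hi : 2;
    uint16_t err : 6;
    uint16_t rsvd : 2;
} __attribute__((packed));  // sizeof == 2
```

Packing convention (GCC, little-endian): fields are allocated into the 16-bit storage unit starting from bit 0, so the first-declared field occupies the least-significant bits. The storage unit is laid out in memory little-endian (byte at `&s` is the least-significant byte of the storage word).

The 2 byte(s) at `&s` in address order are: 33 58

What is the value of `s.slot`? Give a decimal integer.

-7

[0]=0x33 [1]=0x58 (little-endian) → word 0x5833
id [0+:1] = (word>>0) & 0x1 = 1
slot [1+:5] = (word>>1) & 0x1f = 25  ←
addr_hi [6+:2] = (word>>6) & 0x3 = 0
err [8+:6] = (word>>8) & 0x3f = 24
rsvd [14+:2] = (word>>14) & 0x3 = 1
slot signed 5b, MSB=1: 25 - 32 = -7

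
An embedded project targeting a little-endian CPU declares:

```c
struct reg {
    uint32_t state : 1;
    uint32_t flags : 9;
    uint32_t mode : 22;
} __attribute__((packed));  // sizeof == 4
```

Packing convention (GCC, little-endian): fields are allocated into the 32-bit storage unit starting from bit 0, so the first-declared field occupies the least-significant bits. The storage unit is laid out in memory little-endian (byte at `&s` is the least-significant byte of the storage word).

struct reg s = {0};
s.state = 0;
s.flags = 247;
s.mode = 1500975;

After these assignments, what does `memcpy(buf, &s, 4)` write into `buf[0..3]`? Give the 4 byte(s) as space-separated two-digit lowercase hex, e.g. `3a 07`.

[0+:1] state=0 & 0x1 = 0x0; word=0x00000000
[1+:9] flags=247 & 0x1ff = 0xf7; word=0x000001ee
[10+:22] mode=1500975 & 0x3fffff = 0x16e72f; word=0x5b9cbdee
word = 0x5b9cbdee → little-endian bytes:
  [0]=0xee  [1]=0xbd  [2]=0x9c  [3]=0x5b

ee bd 9c 5b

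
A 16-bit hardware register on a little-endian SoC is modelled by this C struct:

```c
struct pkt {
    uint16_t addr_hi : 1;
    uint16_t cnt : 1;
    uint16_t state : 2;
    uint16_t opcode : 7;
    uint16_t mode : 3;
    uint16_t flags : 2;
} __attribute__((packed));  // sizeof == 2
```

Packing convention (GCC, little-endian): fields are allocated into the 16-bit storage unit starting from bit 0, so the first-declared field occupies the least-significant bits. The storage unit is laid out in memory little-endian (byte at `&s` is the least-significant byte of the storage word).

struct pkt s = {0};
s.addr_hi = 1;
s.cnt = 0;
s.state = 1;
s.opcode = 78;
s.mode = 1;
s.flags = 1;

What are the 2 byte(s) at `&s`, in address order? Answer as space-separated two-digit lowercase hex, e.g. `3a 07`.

[0+:1] addr_hi=1 & 0x1 = 0x1; word=0x0001
[1+:1] cnt=0 & 0x1 = 0x0; word=0x0001
[2+:2] state=1 & 0x3 = 0x1; word=0x0005
[4+:7] opcode=78 & 0x7f = 0x4e; word=0x04e5
[11+:3] mode=1 & 0x7 = 0x1; word=0x0ce5
[14+:2] flags=1 & 0x3 = 0x1; word=0x4ce5
word = 0x4ce5 → little-endian bytes:
  [0]=0xe5  [1]=0x4c

e5 4c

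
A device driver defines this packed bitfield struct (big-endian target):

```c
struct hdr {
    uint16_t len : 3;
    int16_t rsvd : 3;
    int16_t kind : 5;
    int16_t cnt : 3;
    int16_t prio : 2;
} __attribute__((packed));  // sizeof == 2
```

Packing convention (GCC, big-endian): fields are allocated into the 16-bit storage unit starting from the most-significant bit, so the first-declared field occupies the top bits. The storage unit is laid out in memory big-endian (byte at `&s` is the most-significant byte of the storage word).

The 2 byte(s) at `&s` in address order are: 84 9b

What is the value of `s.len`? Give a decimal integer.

[0]=0x84 [1]=0x9b (big-endian) → word 0x849b
len [13+:3] = (word>>13) & 0x7 = 4  ←
rsvd [10+:3] = (word>>10) & 0x7 = 1
kind [5+:5] = (word>>5) & 0x1f = 4
cnt [2+:3] = (word>>2) & 0x7 = 6
prio [0+:2] = (word>>0) & 0x3 = 3

4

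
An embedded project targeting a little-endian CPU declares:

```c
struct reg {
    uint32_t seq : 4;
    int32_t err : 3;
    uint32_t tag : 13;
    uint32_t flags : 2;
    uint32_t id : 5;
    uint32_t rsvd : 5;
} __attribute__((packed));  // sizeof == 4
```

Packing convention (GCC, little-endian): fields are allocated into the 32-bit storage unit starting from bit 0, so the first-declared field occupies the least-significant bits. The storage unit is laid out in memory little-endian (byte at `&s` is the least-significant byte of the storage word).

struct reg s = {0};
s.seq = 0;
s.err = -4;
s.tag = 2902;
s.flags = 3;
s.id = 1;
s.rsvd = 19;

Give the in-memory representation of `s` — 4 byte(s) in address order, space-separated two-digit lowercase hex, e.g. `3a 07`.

40 ab 75 98

seq:4 = 0 → 0x0 << 0 → word 0x00000000
err:3 = -4 → 0x4 << 4 → word 0x00000040
tag:13 = 2902 → 0xb56 << 7 → word 0x0005ab40
flags:2 = 3 → 0x3 << 20 → word 0x0035ab40
id:5 = 1 → 0x1 << 22 → word 0x0075ab40
rsvd:5 = 19 → 0x13 << 27 → word 0x9875ab40
word = 0x9875ab40 → little-endian bytes:
  [0]=0x40  [1]=0xab  [2]=0x75  [3]=0x98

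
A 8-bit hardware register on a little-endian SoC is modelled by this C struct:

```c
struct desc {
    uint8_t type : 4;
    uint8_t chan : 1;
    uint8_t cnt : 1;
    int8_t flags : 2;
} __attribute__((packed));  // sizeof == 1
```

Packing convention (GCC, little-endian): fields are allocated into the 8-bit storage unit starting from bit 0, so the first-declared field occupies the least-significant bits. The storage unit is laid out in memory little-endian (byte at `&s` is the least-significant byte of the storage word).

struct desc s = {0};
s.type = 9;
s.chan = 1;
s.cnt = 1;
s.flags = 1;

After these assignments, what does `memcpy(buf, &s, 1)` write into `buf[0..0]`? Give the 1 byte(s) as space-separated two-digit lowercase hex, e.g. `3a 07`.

79

type:4 = 9 → 0x9 << 0 → word 0x09
chan:1 = 1 → 0x1 << 4 → word 0x19
cnt:1 = 1 → 0x1 << 5 → word 0x39
flags:2 = 1 → 0x1 << 6 → word 0x79
word = 0x79 → little-endian bytes:
  [0]=0x79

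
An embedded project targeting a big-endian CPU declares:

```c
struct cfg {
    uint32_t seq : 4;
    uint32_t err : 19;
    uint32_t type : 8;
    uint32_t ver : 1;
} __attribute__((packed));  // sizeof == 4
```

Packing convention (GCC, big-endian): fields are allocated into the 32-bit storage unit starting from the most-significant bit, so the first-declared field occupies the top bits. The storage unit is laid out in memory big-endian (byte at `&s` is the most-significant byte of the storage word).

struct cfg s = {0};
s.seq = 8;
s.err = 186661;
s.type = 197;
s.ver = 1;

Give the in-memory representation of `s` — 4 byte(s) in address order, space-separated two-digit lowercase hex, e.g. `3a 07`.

85 b2 4b 8b

[28+:4] seq=8 & 0xf = 0x8; word=0x80000000
[9+:19] err=186661 & 0x7ffff = 0x2d925; word=0x85b24a00
[1+:8] type=197 & 0xff = 0xc5; word=0x85b24b8a
[0+:1] ver=1 & 0x1 = 0x1; word=0x85b24b8b
word = 0x85b24b8b → big-endian bytes:
  [0]=0x85  [1]=0xb2  [2]=0x4b  [3]=0x8b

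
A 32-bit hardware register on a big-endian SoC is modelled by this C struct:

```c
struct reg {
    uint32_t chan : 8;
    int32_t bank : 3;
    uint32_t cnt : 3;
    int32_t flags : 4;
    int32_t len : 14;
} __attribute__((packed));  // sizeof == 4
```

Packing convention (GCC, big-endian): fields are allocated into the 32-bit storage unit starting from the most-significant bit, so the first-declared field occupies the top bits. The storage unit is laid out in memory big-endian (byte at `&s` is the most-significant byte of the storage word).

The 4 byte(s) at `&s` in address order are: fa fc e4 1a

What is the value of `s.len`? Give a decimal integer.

[0]=0xfa [1]=0xfc [2]=0xe4 [3]=0x1a (big-endian) → word 0xfafce41a
chan [24+:8] = (word>>24) & 0xff = 250
bank [21+:3] = (word>>21) & 0x7 = 7
cnt [18+:3] = (word>>18) & 0x7 = 7
flags [14+:4] = (word>>14) & 0xf = 3
len [0+:14] = (word>>0) & 0x3fff = 9242  ←
len signed 14b, MSB=1: 9242 - 16384 = -7142

-7142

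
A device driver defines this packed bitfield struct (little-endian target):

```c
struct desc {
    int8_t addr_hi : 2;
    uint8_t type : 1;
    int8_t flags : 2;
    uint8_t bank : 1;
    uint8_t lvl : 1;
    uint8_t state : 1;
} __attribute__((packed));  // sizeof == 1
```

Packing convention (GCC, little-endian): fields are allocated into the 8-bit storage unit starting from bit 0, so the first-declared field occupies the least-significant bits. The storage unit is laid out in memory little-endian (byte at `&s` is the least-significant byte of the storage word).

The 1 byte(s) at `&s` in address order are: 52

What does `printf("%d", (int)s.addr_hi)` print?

-2

[0]=0x52 (little-endian) → word 0x52
addr_hi:2 @ bit 0 → (0x52>>0)&0x3 = 0x2  ←
type:1 @ bit 2 → (0x52>>2)&0x1 = 0x0
flags:2 @ bit 3 → (0x52>>3)&0x3 = 0x2
bank:1 @ bit 5 → (0x52>>5)&0x1 = 0x0
lvl:1 @ bit 6 → (0x52>>6)&0x1 = 0x1
state:1 @ bit 7 → (0x52>>7)&0x1 = 0x0
addr_hi signed 2b, MSB=1: 2 - 4 = -2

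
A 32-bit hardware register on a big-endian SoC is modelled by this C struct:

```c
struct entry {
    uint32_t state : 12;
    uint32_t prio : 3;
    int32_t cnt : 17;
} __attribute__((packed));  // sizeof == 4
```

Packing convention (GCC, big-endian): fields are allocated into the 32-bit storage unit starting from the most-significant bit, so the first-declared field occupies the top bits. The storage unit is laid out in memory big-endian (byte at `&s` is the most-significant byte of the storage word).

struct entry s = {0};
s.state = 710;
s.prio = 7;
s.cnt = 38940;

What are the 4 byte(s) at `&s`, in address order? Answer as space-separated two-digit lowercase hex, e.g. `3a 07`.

2c 6e 98 1c

state:12 = 710 → 0x2c6 << 20 → word 0x2c600000
prio:3 = 7 → 0x7 << 17 → word 0x2c6e0000
cnt:17 = 38940 → 0x981c << 0 → word 0x2c6e981c
word = 0x2c6e981c → big-endian bytes:
  [0]=0x2c  [1]=0x6e  [2]=0x98  [3]=0x1c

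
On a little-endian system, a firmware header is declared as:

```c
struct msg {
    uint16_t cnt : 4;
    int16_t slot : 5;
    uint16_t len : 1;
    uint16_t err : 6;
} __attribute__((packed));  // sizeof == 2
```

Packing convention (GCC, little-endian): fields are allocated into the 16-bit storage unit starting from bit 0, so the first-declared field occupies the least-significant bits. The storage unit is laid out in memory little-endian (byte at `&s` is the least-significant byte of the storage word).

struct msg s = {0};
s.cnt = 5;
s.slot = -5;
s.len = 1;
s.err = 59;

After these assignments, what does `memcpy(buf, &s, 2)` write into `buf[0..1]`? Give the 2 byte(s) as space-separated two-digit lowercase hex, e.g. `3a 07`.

b5 ef

[0+:4] cnt=5 & 0xf = 0x5; word=0x0005
[4+:5] slot=-5 & 0x1f = 0x1b; word=0x01b5
[9+:1] len=1 & 0x1 = 0x1; word=0x03b5
[10+:6] err=59 & 0x3f = 0x3b; word=0xefb5
word = 0xefb5 → little-endian bytes:
  [0]=0xb5  [1]=0xef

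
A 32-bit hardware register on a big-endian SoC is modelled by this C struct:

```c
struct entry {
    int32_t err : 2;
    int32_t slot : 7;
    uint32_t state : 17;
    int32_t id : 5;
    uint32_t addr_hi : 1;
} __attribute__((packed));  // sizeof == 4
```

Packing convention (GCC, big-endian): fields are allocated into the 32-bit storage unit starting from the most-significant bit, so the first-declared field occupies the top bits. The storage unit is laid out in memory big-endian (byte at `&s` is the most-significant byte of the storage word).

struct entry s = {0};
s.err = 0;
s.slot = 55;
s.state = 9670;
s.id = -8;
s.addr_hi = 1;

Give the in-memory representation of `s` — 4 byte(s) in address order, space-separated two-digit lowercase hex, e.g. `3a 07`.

err (2b) val=0 bits=0x0 at bit 30: 0x00000000
slot (7b) val=55 bits=0x37 at bit 23: 0x1b800000
state (17b) val=9670 bits=0x25c6 at bit 6: 0x1b897180
id (5b) val=-8 bits=0x18 at bit 1: 0x1b8971b0
addr_hi (1b) val=1 bits=0x1 at bit 0: 0x1b8971b1
word = 0x1b8971b1 → big-endian bytes:
  [0]=0x1b  [1]=0x89  [2]=0x71  [3]=0xb1

1b 89 71 b1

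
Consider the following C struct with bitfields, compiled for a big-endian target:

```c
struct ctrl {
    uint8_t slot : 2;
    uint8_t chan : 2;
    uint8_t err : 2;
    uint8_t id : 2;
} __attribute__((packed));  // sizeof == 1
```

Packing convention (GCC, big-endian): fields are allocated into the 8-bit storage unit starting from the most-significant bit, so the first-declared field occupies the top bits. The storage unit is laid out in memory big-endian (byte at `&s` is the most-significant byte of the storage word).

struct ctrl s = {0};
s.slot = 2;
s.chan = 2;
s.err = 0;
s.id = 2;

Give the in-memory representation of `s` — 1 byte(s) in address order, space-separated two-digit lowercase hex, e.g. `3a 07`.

a2

[6+:2] slot=2 & 0x3 = 0x2; word=0x80
[4+:2] chan=2 & 0x3 = 0x2; word=0xa0
[2+:2] err=0 & 0x3 = 0x0; word=0xa0
[0+:2] id=2 & 0x3 = 0x2; word=0xa2
word = 0xa2 → big-endian bytes:
  [0]=0xa2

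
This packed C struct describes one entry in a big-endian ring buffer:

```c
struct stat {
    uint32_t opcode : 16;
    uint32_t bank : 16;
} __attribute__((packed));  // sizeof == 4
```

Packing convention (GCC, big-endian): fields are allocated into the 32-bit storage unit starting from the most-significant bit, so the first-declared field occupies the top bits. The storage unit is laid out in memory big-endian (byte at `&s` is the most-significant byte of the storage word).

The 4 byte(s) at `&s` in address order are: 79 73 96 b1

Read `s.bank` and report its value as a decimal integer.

[0]=0x79 [1]=0x73 [2]=0x96 [3]=0xb1 (big-endian) → word 0x797396b1
opcode:16 @ bit 16 → (0x797396b1>>16)&0xffff = 0x7973
bank:16 @ bit 0 → (0x797396b1>>0)&0xffff = 0x96b1  ←

38577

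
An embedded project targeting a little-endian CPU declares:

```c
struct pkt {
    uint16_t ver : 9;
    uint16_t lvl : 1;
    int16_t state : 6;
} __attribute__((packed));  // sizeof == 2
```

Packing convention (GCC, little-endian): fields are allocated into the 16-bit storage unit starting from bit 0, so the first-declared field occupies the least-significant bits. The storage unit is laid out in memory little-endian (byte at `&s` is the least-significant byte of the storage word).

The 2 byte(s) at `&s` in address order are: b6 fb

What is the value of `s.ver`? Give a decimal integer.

438

[0]=0xb6 [1]=0xfb (little-endian) → word 0xfbb6
ver [0+:9] = (word>>0) & 0x1ff = 438  ←
lvl [9+:1] = (word>>9) & 0x1 = 1
state [10+:6] = (word>>10) & 0x3f = 62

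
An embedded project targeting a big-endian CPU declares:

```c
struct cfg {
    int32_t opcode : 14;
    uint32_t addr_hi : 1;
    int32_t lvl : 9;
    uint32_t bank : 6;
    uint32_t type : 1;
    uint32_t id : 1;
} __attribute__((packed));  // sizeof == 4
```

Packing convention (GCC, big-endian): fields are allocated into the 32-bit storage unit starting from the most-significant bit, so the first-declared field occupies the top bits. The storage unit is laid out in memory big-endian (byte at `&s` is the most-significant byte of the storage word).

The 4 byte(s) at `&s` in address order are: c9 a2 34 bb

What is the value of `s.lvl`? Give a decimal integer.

[0]=0xc9 [1]=0xa2 [2]=0x34 [3]=0xbb (big-endian) → word 0xc9a234bb
opcode [18+:14] = (word>>18) & 0x3fff = 12904
addr_hi [17+:1] = (word>>17) & 0x1 = 1
lvl [8+:9] = (word>>8) & 0x1ff = 52  ←
bank [2+:6] = (word>>2) & 0x3f = 46
type [1+:1] = (word>>1) & 0x1 = 1
id [0+:1] = (word>>0) & 0x1 = 1
lvl signed 9b, MSB=0: value = 52

52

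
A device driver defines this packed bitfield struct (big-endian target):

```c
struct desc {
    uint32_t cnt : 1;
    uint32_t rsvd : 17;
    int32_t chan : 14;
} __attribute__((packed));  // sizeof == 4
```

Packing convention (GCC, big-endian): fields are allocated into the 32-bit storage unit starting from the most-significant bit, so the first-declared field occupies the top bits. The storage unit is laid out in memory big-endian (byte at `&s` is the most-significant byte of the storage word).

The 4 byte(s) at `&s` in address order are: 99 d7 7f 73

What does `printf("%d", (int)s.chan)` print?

-141

[0]=0x99 [1]=0xd7 [2]=0x7f [3]=0x73 (big-endian) → word 0x99d77f73
cnt [31+:1] = (word>>31) & 0x1 = 1
rsvd [14+:17] = (word>>14) & 0x1ffff = 26461
chan [0+:14] = (word>>0) & 0x3fff = 16243  ←
chan signed 14b, MSB=1: 16243 - 16384 = -141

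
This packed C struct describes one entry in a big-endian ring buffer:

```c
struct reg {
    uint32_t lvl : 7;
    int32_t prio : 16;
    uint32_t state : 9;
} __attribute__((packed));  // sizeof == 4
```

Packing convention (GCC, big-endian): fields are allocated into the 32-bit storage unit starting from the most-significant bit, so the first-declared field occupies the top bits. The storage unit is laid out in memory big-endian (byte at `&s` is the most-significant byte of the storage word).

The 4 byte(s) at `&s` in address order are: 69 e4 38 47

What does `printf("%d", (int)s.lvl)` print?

52

[0]=0x69 [1]=0xe4 [2]=0x38 [3]=0x47 (big-endian) → word 0x69e43847
lvl [25+:7] = (word>>25) & 0x7f = 52  ←
prio [9+:16] = (word>>9) & 0xffff = 61980
state [0+:9] = (word>>0) & 0x1ff = 71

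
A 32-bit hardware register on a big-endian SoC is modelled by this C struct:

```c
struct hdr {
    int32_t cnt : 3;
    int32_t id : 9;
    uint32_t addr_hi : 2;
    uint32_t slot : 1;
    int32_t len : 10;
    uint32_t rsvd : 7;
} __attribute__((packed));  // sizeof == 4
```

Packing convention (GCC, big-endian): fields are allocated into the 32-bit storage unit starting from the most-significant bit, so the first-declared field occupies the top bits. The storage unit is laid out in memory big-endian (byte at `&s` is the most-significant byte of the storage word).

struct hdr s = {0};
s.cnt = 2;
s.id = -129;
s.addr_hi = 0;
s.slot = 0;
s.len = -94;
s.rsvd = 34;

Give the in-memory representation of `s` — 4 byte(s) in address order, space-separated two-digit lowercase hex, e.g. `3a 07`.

cnt:3 = 2 → 0x2 << 29 → word 0x40000000
id:9 = -129 → 0x17f << 20 → word 0x57f00000
addr_hi:2 = 0 → 0x0 << 18 → word 0x57f00000
slot:1 = 0 → 0x0 << 17 → word 0x57f00000
len:10 = -94 → 0x3a2 << 7 → word 0x57f1d100
rsvd:7 = 34 → 0x22 << 0 → word 0x57f1d122
word = 0x57f1d122 → big-endian bytes:
  [0]=0x57  [1]=0xf1  [2]=0xd1  [3]=0x22

57 f1 d1 22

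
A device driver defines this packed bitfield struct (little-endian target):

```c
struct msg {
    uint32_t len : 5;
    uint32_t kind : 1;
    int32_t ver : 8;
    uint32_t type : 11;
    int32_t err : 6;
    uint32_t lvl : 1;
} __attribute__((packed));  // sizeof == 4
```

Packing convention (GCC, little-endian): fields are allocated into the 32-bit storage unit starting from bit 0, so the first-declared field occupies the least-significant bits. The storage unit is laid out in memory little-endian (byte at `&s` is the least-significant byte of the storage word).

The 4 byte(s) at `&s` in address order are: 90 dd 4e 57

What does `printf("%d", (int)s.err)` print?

[0]=0x90 [1]=0xdd [2]=0x4e [3]=0x57 (little-endian) → word 0x574edd90
len:5 @ bit 0 → (0x574edd90>>0)&0x1f = 0x10
kind:1 @ bit 5 → (0x574edd90>>5)&0x1 = 0x0
ver:8 @ bit 6 → (0x574edd90>>6)&0xff = 0x76
type:11 @ bit 14 → (0x574edd90>>14)&0x7ff = 0x53b
err:6 @ bit 25 → (0x574edd90>>25)&0x3f = 0x2b  ←
lvl:1 @ bit 31 → (0x574edd90>>31)&0x1 = 0x0
err signed 6b, MSB=1: 43 - 64 = -21

-21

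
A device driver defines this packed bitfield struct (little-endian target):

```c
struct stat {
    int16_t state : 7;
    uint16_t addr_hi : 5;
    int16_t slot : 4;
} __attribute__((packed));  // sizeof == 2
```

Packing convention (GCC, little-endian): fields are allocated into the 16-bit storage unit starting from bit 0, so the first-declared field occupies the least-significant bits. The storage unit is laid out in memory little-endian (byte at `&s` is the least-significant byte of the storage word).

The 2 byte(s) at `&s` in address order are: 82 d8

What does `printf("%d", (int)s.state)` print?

[0]=0x82 [1]=0xd8 (little-endian) → word 0xd882
state [0+:7] = (word>>0) & 0x7f = 2  ←
addr_hi [7+:5] = (word>>7) & 0x1f = 17
slot [12+:4] = (word>>12) & 0xf = 13
state signed 7b, MSB=0: value = 2

2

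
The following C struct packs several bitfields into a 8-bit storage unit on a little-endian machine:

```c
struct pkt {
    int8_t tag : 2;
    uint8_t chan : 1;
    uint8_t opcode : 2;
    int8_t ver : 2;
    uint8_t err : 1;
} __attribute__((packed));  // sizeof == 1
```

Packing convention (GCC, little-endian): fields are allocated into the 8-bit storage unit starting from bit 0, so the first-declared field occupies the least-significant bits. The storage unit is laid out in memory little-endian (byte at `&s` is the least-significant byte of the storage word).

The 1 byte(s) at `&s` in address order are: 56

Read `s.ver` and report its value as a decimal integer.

[0]=0x56 (little-endian) → word 0x56
tag [0+:2] = (word>>0) & 0x3 = 2
chan [2+:1] = (word>>2) & 0x1 = 1
opcode [3+:2] = (word>>3) & 0x3 = 2
ver [5+:2] = (word>>5) & 0x3 = 2  ←
err [7+:1] = (word>>7) & 0x1 = 0
ver signed 2b, MSB=1: 2 - 4 = -2

-2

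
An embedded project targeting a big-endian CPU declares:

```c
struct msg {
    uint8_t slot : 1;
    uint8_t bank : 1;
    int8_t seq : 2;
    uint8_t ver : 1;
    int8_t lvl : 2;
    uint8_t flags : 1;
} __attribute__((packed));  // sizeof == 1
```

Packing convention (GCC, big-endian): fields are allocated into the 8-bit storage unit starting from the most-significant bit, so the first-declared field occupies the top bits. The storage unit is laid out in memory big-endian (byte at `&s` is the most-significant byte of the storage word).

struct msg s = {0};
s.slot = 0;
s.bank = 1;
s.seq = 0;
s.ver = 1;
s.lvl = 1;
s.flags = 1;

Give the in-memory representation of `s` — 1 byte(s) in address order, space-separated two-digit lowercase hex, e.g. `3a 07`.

4b

[7+:1] slot=0 & 0x1 = 0x0; word=0x00
[6+:1] bank=1 & 0x1 = 0x1; word=0x40
[4+:2] seq=0 & 0x3 = 0x0; word=0x40
[3+:1] ver=1 & 0x1 = 0x1; word=0x48
[1+:2] lvl=1 & 0x3 = 0x1; word=0x4a
[0+:1] flags=1 & 0x1 = 0x1; word=0x4b
word = 0x4b → big-endian bytes:
  [0]=0x4b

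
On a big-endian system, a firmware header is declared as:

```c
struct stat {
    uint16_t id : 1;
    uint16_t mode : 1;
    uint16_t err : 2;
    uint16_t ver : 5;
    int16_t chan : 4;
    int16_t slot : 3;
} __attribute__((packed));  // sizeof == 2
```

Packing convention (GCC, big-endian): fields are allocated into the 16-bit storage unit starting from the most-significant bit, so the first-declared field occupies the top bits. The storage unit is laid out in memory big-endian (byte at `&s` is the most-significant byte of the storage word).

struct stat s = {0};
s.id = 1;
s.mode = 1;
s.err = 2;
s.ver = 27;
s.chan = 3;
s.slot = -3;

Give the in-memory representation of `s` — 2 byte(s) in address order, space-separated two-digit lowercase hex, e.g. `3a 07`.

ed 9d

id (1b) val=1 bits=0x1 at bit 15: 0x8000
mode (1b) val=1 bits=0x1 at bit 14: 0xc000
err (2b) val=2 bits=0x2 at bit 12: 0xe000
ver (5b) val=27 bits=0x1b at bit 7: 0xed80
chan (4b) val=3 bits=0x3 at bit 3: 0xed98
slot (3b) val=-3 bits=0x5 at bit 0: 0xed9d
word = 0xed9d → big-endian bytes:
  [0]=0xed  [1]=0x9d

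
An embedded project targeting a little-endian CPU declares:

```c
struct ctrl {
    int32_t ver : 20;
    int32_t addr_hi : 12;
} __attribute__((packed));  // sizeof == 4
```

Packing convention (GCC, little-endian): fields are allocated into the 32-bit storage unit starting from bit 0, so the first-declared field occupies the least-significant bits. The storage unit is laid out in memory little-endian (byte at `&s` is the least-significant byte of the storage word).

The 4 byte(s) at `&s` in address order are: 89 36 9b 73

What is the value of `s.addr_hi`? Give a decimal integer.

[0]=0x89 [1]=0x36 [2]=0x9b [3]=0x73 (little-endian) → word 0x739b3689
ver [0+:20] = (word>>0) & 0xfffff = 734857
addr_hi [20+:12] = (word>>20) & 0xfff = 1849  ←
addr_hi signed 12b, MSB=0: value = 1849

1849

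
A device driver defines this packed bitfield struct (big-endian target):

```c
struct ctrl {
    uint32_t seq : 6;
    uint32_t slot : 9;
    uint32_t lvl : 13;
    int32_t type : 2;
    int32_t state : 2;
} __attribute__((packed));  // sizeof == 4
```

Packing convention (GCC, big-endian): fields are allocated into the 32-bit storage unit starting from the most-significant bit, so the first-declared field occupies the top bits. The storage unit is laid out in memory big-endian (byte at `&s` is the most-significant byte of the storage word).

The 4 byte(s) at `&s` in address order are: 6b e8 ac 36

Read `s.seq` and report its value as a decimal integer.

26

[0]=0x6b [1]=0xe8 [2]=0xac [3]=0x36 (big-endian) → word 0x6be8ac36
seq [26+:6] = (word>>26) & 0x3f = 26  ←
slot [17+:9] = (word>>17) & 0x1ff = 500
lvl [4+:13] = (word>>4) & 0x1fff = 2755
type [2+:2] = (word>>2) & 0x3 = 1
state [0+:2] = (word>>0) & 0x3 = 2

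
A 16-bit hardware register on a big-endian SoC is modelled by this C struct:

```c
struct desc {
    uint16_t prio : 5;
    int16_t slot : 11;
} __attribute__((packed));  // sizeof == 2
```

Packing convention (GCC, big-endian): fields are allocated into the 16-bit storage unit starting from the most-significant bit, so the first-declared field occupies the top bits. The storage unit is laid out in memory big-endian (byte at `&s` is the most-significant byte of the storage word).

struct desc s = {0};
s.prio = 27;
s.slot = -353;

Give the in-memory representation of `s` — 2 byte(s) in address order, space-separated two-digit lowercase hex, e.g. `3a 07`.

de 9f

[11+:5] prio=27 & 0x1f = 0x1b; word=0xd800
[0+:11] slot=-353 & 0x7ff = 0x69f; word=0xde9f
word = 0xde9f → big-endian bytes:
  [0]=0xde  [1]=0x9f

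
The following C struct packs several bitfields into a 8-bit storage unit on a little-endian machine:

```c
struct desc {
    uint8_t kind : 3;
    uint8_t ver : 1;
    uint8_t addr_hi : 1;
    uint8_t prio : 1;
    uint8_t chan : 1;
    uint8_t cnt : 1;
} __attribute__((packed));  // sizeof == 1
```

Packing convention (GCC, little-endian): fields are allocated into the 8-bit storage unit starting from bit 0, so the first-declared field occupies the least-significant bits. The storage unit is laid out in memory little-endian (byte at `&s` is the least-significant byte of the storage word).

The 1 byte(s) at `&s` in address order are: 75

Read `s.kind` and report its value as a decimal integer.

[0]=0x75 (little-endian) → word 0x75
kind [0+:3] = (word>>0) & 0x7 = 5  ←
ver [3+:1] = (word>>3) & 0x1 = 0
addr_hi [4+:1] = (word>>4) & 0x1 = 1
prio [5+:1] = (word>>5) & 0x1 = 1
chan [6+:1] = (word>>6) & 0x1 = 1
cnt [7+:1] = (word>>7) & 0x1 = 0

5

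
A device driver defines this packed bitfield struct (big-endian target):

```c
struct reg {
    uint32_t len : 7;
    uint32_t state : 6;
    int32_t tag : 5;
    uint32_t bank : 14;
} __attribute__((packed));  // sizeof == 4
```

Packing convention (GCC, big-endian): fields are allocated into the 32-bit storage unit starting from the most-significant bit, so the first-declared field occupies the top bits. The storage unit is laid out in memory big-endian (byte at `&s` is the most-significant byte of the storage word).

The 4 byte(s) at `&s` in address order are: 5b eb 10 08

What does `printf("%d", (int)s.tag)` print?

[0]=0x5b [1]=0xeb [2]=0x10 [3]=0x08 (big-endian) → word 0x5beb1008
len [25+:7] = (word>>25) & 0x7f = 45
state [19+:6] = (word>>19) & 0x3f = 61
tag [14+:5] = (word>>14) & 0x1f = 12  ←
bank [0+:14] = (word>>0) & 0x3fff = 4104
tag signed 5b, MSB=0: value = 12

12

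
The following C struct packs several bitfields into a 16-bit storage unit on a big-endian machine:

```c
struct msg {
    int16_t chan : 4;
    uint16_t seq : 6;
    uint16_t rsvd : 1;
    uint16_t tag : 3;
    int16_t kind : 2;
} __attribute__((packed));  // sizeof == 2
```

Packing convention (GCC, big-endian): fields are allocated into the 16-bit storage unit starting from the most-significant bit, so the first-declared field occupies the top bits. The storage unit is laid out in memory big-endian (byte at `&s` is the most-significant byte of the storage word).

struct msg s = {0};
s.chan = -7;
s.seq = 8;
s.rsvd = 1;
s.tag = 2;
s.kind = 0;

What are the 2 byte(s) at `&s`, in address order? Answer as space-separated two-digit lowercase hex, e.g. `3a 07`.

92 28

chan:4 = -7 → 0x9 << 12 → word 0x9000
seq:6 = 8 → 0x8 << 6 → word 0x9200
rsvd:1 = 1 → 0x1 << 5 → word 0x9220
tag:3 = 2 → 0x2 << 2 → word 0x9228
kind:2 = 0 → 0x0 << 0 → word 0x9228
word = 0x9228 → big-endian bytes:
  [0]=0x92  [1]=0x28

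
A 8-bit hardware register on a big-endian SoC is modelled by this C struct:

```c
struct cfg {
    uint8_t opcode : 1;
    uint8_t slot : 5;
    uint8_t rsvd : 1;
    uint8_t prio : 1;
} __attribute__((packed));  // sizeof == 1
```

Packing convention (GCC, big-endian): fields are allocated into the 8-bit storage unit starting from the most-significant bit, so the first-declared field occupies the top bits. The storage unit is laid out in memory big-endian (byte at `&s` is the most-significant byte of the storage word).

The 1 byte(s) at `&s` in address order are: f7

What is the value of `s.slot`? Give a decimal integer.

[0]=0xf7 (big-endian) → word 0xf7
opcode:1 @ bit 7 → (0xf7>>7)&0x1 = 0x1
slot:5 @ bit 2 → (0xf7>>2)&0x1f = 0x1d  ←
rsvd:1 @ bit 1 → (0xf7>>1)&0x1 = 0x1
prio:1 @ bit 0 → (0xf7>>0)&0x1 = 0x1

29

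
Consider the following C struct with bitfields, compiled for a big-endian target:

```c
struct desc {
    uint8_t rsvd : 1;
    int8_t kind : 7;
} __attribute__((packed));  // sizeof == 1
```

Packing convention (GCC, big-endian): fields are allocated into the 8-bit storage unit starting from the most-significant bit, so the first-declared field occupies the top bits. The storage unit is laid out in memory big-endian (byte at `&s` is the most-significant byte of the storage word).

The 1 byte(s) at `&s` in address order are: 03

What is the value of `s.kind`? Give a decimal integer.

3

[0]=0x03 (big-endian) → word 0x03
rsvd [7+:1] = (word>>7) & 0x1 = 0
kind [0+:7] = (word>>0) & 0x7f = 3  ←
kind signed 7b, MSB=0: value = 3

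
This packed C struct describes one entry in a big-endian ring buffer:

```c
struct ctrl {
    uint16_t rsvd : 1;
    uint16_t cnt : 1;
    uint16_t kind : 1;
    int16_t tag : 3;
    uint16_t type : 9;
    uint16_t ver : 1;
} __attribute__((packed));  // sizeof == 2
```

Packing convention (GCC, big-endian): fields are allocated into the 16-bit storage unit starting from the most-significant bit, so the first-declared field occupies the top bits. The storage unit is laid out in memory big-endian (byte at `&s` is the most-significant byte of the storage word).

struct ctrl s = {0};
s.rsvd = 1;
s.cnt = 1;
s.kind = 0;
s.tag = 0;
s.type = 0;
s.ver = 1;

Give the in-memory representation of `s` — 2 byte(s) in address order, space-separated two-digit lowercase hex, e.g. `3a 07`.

c0 01

rsvd:1 = 1 → 0x1 << 15 → word 0x8000
cnt:1 = 1 → 0x1 << 14 → word 0xc000
kind:1 = 0 → 0x0 << 13 → word 0xc000
tag:3 = 0 → 0x0 << 10 → word 0xc000
type:9 = 0 → 0x0 << 1 → word 0xc000
ver:1 = 1 → 0x1 << 0 → word 0xc001
word = 0xc001 → big-endian bytes:
  [0]=0xc0  [1]=0x01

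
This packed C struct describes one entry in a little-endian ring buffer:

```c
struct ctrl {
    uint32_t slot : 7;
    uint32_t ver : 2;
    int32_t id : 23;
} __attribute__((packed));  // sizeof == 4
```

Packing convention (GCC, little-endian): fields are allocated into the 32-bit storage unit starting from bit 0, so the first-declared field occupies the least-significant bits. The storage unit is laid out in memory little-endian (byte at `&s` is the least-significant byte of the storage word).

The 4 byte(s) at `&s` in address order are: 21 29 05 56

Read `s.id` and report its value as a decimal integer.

[0]=0x21 [1]=0x29 [2]=0x05 [3]=0x56 (little-endian) → word 0x56052921
slot [0+:7] = (word>>0) & 0x7f = 33
ver [7+:2] = (word>>7) & 0x3 = 2
id [9+:23] = (word>>9) & 0x7fffff = 2818708  ←
id signed 23b, MSB=0: value = 2818708

2818708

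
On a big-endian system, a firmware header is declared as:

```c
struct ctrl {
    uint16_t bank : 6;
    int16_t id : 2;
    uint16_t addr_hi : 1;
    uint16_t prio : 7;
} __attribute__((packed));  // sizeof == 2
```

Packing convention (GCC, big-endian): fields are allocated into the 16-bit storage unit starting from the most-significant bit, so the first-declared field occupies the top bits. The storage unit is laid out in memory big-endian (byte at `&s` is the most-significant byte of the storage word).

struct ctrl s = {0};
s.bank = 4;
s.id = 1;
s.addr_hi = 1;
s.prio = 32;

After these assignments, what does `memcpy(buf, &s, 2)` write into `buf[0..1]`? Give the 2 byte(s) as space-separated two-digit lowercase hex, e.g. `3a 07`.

11 a0

bank:6 = 4 → 0x4 << 10 → word 0x1000
id:2 = 1 → 0x1 << 8 → word 0x1100
addr_hi:1 = 1 → 0x1 << 7 → word 0x1180
prio:7 = 32 → 0x20 << 0 → word 0x11a0
word = 0x11a0 → big-endian bytes:
  [0]=0x11  [1]=0xa0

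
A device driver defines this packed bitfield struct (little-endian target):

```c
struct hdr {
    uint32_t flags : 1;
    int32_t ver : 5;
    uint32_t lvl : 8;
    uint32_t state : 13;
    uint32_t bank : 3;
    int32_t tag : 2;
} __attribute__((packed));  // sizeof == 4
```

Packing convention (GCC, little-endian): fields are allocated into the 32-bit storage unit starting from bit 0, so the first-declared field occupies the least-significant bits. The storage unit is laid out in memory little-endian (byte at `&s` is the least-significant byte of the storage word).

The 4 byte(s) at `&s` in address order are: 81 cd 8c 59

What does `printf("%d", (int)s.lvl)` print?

54

[0]=0x81 [1]=0xcd [2]=0x8c [3]=0x59 (little-endian) → word 0x598ccd81
flags:1 @ bit 0 → (0x598ccd81>>0)&0x1 = 0x1
ver:5 @ bit 1 → (0x598ccd81>>1)&0x1f = 0x0
lvl:8 @ bit 6 → (0x598ccd81>>6)&0xff = 0x36  ←
state:13 @ bit 14 → (0x598ccd81>>14)&0x1fff = 0x633
bank:3 @ bit 27 → (0x598ccd81>>27)&0x7 = 0x3
tag:2 @ bit 30 → (0x598ccd81>>30)&0x3 = 0x1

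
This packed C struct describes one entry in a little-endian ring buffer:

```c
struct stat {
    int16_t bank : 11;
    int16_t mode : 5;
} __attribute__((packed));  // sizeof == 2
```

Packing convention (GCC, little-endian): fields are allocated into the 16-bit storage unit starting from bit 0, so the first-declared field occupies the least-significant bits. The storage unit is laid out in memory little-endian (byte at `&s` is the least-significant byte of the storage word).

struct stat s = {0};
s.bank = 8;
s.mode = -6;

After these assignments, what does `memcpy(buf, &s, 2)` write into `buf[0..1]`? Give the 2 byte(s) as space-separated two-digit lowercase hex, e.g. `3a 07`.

08 d0

bank (11b) val=8 bits=0x8 at bit 0: 0x0008
mode (5b) val=-6 bits=0x1a at bit 11: 0xd008
word = 0xd008 → little-endian bytes:
  [0]=0x08  [1]=0xd0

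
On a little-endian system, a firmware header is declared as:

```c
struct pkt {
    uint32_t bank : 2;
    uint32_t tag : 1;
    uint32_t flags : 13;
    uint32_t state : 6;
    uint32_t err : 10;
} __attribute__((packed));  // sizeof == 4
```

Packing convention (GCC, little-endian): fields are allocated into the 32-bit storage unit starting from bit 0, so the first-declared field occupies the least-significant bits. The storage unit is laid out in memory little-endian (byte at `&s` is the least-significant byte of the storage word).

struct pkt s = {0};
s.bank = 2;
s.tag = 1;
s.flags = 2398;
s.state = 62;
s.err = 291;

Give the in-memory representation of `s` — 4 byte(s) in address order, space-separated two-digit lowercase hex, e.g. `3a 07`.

bank (2b) val=2 bits=0x2 at bit 0: 0x00000002
tag (1b) val=1 bits=0x1 at bit 2: 0x00000006
flags (13b) val=2398 bits=0x95e at bit 3: 0x00004af6
state (6b) val=62 bits=0x3e at bit 16: 0x003e4af6
err (10b) val=291 bits=0x123 at bit 22: 0x48fe4af6
word = 0x48fe4af6 → little-endian bytes:
  [0]=0xf6  [1]=0x4a  [2]=0xfe  [3]=0x48

f6 4a fe 48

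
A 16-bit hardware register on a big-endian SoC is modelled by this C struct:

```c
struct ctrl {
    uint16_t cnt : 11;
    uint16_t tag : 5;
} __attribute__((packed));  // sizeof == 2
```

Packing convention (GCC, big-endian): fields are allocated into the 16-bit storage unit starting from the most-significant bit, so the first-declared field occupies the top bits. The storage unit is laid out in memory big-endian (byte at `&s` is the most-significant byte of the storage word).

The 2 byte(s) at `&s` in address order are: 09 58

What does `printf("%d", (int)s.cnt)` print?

[0]=0x09 [1]=0x58 (big-endian) → word 0x0958
cnt [5+:11] = (word>>5) & 0x7ff = 74  ←
tag [0+:5] = (word>>0) & 0x1f = 24

74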